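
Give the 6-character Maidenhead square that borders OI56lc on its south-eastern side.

OI56mb

Longitude subsquare l = 11; +1 → 12 = m.
Latitude subsquare c = 2; −1 → 1 = b.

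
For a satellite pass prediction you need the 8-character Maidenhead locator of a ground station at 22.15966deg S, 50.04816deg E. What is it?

LG57au51

Add 180° to longitude and 90° to latitude: 230.04816, 67.84034.
Field: 230.04816/20 → 11 → L, 67.84034/10 → 6 → G; chars LG.
Square: 10.04816/2 → 5, 7.84034/1 → 7; chars 57.
Subsquare: 0.04816/0.0833333 → 0 → a, 0.84034/0.0416667 → 20 → u; chars au.
Extended square: 0.04816/0.00833333 → 5, 0.00701/0.00416667 → 1; chars 51.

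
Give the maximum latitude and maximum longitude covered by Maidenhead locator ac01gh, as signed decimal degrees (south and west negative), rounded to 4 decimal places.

Field A=0, C=2: +0·20° lon, +2·10° lat → SW at lon -180°, lat -70°.
Square 0, 1: +0·2° lon, +1·1° lat → SW at lon -180°, lat -69°.
Subsquare g=6, h=7: +6·0.0833333° lon, +7·0.0416667° lat → SW at lon -179.5°, lat -68.7083°.
Cell spans 0.0833333° lon × 0.0416667° lat. NE corner is SW corner plus one full cell.
latitude -68.6667, longitude -179.4167.

-68.6667, -179.4167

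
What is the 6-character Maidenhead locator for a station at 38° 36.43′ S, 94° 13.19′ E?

Add 180° to longitude and 90° to latitude: 274.2198, 51.3928.
Field: lon ⌊274.2198/20⌋ = 13 → N; lat ⌊51.3928/10⌋ = 5 → F.
Square: lon ⌊14.2198/2⌋ = 7; lat ⌊1.3928/1⌋ = 1.
Subsquare: lon ⌊0.2198/0.0833333⌋ = 2 → c; lat ⌊0.3928/0.0416667⌋ = 9 → j.

NF71cj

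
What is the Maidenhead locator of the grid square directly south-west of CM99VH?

Longitude subsquare v = 21; −1 → 20 = u.
Latitude subsquare h = 7; −1 → 6 = g.

CM99ug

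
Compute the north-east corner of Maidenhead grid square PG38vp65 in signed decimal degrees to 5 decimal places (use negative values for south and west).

-21.35000, 127.80833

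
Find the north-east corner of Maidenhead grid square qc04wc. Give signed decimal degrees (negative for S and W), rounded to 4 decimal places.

-65.8750, 141.9167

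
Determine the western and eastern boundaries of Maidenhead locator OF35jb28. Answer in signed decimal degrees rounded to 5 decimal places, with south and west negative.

106.76667, 106.77500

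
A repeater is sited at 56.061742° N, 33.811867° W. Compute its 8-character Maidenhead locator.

HO36cb24

Offset from 180°W / 90°S: lon 146.18813°, lat 146.06174°.
Field: 146.18813/20 → 7 → H, 146.06174/10 → 14 → O; chars HO.
Square: 6.18813/2 → 3, 6.06174/1 → 6; chars 36.
Subsquare: 0.18813/0.0833333 → 2 → c, 0.06174/0.0416667 → 1 → b; chars cb.
Extended square: 0.02147/0.00833333 → 2, 0.02008/0.00416667 → 4; chars 24.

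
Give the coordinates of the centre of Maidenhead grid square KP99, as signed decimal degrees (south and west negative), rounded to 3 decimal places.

69.500, 39.000

Field K=10, P=15: +10·20° lon, +15·10° lat → SW at lon 20°, lat 60°.
Square 9, 9: +9·2° lon, +9·1° lat → SW at lon 38°, lat 69°.
Cell spans 2° lon × 1° lat. Centre is SW corner plus half of each.
latitude 69.500, longitude 39.000.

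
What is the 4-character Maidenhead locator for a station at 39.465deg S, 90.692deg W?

EF40

Shift to the Maidenhead origin (180°W, 90°S): lon 89.31, lat 50.53.
Field (20°×10°, letters A–R): 89.31/20 → 4 → E, 50.53/10 → 5 → F; chars EF.
Square (2°×1°, digits 0–9): 9.31/2 → 4, 0.53/1 → 0; chars 40.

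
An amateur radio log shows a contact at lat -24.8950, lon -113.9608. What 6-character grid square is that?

DG35ac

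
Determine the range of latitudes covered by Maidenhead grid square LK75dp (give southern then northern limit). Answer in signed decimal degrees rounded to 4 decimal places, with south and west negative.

15.6250, 15.6667

Field L=11, K=10: +11·20° lon, +10·10° lat → SW at lon 40°, lat 10°.
Square 7, 5: +7·2° lon, +5·1° lat → SW at lon 54°, lat 15°.
Subsquare d=3, p=15: +3·0.0833333° lon, +15·0.0416667° lat → SW at lon 54.25°, lat 15.625°.
Cell spans 0.0833333° lon × 0.0416667° lat.
south 15.6250, north 15.6667.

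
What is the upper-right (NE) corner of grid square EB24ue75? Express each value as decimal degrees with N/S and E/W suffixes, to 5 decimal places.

Field E=4, B=1: +4·20° lon, +1·10° lat → SW at lon -100°, lat -80°.
Square 2, 4: +2·2° lon, +4·1° lat → SW at lon -96°, lat -76°.
Subsquare u=20, e=4: +20·0.0833333° lon, +4·0.0416667° lat → SW at lon -94.3333°, lat -75.8333°.
Extended square 7, 5: +7·0.00833333° lon, +5·0.00416667° lat → SW at lon -94.275°, lat -75.8125°.
Cell spans 0.00833333° lon × 0.00416667° lat. NE corner is SW corner plus one full cell.
latitude 75.80833° S, longitude 94.26667° W.

75.80833° S, 94.26667° W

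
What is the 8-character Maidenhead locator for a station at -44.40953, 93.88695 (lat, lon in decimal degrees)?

Shift to the Maidenhead origin (180°W, 90°S): lon 273.88695, lat 45.59047.
Field (20°×10°, letters A–R): lon ⌊273.88695/20⌋ = 13 → N; lat ⌊45.59047/10⌋ = 4 → E.
Square (2°×1°, digits 0–9): lon ⌊13.88695/2⌋ = 6; lat ⌊5.59047/1⌋ = 5.
Subsquare (5′×2.5′, letters a–x): lon ⌊1.88695/0.0833333⌋ = 22 → w; lat ⌊0.59047/0.0416667⌋ = 14 → o.
Extended square (30″×15″, digits 0–9): lon ⌊0.05362/0.00833333⌋ = 6; lat ⌊0.00714/0.00416667⌋ = 1.

NE65wo61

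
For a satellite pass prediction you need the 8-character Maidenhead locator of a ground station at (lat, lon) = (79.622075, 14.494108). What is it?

Add 180° to longitude and 90° to latitude: 194.49411, 169.62207.
Field (20°×10°, letters A–R): lon ⌊194.49411/20⌋ = 9 → J; lat ⌊169.62207/10⌋ = 16 → Q.
Square (2°×1°, digits 0–9): lon ⌊14.49411/2⌋ = 7; lat ⌊9.62207/1⌋ = 9.
Subsquare (5′×2.5′, letters a–x): lon ⌊0.49411/0.0833333⌋ = 5 → f; lat ⌊0.62207/0.0416667⌋ = 14 → o.
Extended square (30″×15″, digits 0–9): lon ⌊0.07744/0.00833333⌋ = 9; lat ⌊0.03874/0.00416667⌋ = 9.

JQ79fo99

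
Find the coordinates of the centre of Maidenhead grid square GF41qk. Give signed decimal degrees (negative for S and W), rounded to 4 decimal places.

Field G=6, F=5: +6·20° lon, +5·10° lat → SW at lon -60°, lat -40°.
Square 4, 1: +4·2° lon, +1·1° lat → SW at lon -52°, lat -39°.
Subsquare q=16, k=10: +16·0.0833333° lon, +10·0.0416667° lat → SW at lon -50.6667°, lat -38.5833°.
Cell spans 0.0833333° lon × 0.0416667° lat. Centre is SW corner plus half of each.
latitude -38.5625, longitude -50.6250.

-38.5625, -50.6250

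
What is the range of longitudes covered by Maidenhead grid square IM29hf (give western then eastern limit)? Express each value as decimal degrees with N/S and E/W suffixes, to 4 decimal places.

15.4167° W, 15.3333° W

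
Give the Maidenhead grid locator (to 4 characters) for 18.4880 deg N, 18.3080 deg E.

JK98

Offset from 180°W / 90°S: lon 198.31°, lat 108.49°.
Field: lon ⌊198.31/20⌋ = 9 → J; lat ⌊108.49/10⌋ = 10 → K.
Square: lon ⌊18.31/2⌋ = 9; lat ⌊8.49/1⌋ = 8.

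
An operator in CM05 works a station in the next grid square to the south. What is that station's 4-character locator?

CM04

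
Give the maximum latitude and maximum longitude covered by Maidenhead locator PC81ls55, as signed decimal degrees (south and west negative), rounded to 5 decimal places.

-68.22500, 136.96667

Field P=15, C=2: +15·20° lon, +2·10° lat → SW at lon 120°, lat -70°.
Square 8, 1: +8·2° lon, +1·1° lat → SW at lon 136°, lat -69°.
Subsquare l=11, s=18: +11·0.0833333° lon, +18·0.0416667° lat → SW at lon 136.917°, lat -68.25°.
Extended square 5, 5: +5·0.00833333° lon, +5·0.00416667° lat → SW at lon 136.958°, lat -68.2292°.
Cell spans 0.00833333° lon × 0.00416667° lat. NE corner is SW corner plus one full cell.
latitude -68.22500, longitude 136.96667.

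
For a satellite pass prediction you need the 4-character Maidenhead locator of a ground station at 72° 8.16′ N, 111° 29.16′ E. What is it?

OQ52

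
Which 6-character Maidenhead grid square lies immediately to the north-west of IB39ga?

Longitude subsquare g = 6; −1 → 5 = f.
Latitude subsquare a = 0; +1 → 1 = b.

IB39fb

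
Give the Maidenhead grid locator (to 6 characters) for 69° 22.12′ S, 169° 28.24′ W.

AC50gp

Add 180° to longitude and 90° to latitude: 10.5293, 20.6313.
Field: 10.5293/20 → 0 → A, 20.6313/10 → 2 → C; chars AC.
Square: 10.5293/2 → 5, 0.6313/1 → 0; chars 50.
Subsquare: 0.5293/0.0833333 → 6 → g, 0.6313/0.0416667 → 15 → p; chars gp.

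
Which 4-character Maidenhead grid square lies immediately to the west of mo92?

MO82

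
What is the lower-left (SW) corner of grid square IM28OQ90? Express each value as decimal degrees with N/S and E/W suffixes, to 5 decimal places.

38.66667° N, 14.75833° W

Field I=8, M=12: +8·20° lon, +12·10° lat → SW at lon -20°, lat 30°.
Square 2, 8: +2·2° lon, +8·1° lat → SW at lon -16°, lat 38°.
Subsquare o=14, q=16: +14·0.0833333° lon, +16·0.0416667° lat → SW at lon -14.8333°, lat 38.6667°.
Extended square 9, 0: +9·0.00833333° lon, +0·0.00416667° lat → SW at lon -14.7583°, lat 38.6667°.
latitude 38.66667° N, longitude 14.75833° W.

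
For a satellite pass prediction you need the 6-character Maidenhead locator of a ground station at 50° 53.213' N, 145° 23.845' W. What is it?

Add 180° to longitude and 90° to latitude: 34.6026, 140.8869.
Field: 34.6026/20 → 1 → B, 140.8869/10 → 14 → O; chars BO.
Square: 14.6026/2 → 7, 0.8869/1 → 0; chars 70.
Subsquare: 0.6026/0.0833333 → 7 → h, 0.8869/0.0416667 → 21 → v; chars hv.

BO70hv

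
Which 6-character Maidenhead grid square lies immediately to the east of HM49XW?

HM59aw

Longitude subsquare x = 23; +1 → 24, wraps to 0 = a, carry into square.
Longitude square 4; +1 → 5.
The latitude characters are unchanged.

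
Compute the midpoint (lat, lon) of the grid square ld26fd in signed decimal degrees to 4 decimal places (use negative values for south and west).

-53.8542, 44.4583

Field L=11, D=3: +11·20° lon, +3·10° lat → SW at lon 40°, lat -60°.
Square 2, 6: +2·2° lon, +6·1° lat → SW at lon 44°, lat -54°.
Subsquare f=5, d=3: +5·0.0833333° lon, +3·0.0416667° lat → SW at lon 44.4167°, lat -53.875°.
Cell spans 0.0833333° lon × 0.0416667° lat. Centre is SW corner plus half of each.
latitude -53.8542, longitude 44.4583.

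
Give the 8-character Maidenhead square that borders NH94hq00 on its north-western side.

Longitude extended square 0; −1 → -1, wraps to 9, carry into subsquare.
Longitude subsquare h = 7; −1 → 6 = g.
Latitude extended square 0; +1 → 1.

NH94gq91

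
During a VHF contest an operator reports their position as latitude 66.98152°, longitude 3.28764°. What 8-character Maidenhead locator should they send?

Shift to the Maidenhead origin (180°W, 90°S): lon 183.28764, lat 156.98152.
Field: 183.28764/20 → 9 → J, 156.98152/10 → 15 → P; chars JP.
Square: 3.28764/2 → 1, 6.98152/1 → 6; chars 16.
Subsquare: 1.28764/0.0833333 → 15 → p, 0.98152/0.0416667 → 23 → x; chars px.
Extended square: 0.03764/0.00833333 → 4, 0.02319/0.00416667 → 5; chars 45.

JP16px45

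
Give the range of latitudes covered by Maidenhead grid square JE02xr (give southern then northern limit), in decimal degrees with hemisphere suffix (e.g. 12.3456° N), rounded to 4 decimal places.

47.2917° S, 47.2500° S

Field J=9, E=4: +9·20° lon, +4·10° lat → SW at lon 0°, lat -50°.
Square 0, 2: +0·2° lon, +2·1° lat → SW at lon 0°, lat -48°.
Subsquare x=23, r=17: +23·0.0833333° lon, +17·0.0416667° lat → SW at lon 1.91667°, lat -47.2917°.
Cell spans 0.0833333° lon × 0.0416667° lat.
south 47.2917° S, north 47.2500° S.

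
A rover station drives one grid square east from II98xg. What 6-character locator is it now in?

JI08ag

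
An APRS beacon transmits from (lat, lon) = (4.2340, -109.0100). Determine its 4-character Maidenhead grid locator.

DJ54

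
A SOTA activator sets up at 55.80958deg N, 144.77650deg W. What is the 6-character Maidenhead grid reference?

BO75ot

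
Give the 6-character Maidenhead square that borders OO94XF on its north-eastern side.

Longitude subsquare x = 23; +1 → 24, wraps to 0 = a, carry into square.
Longitude square 9; +1 → 10, wraps to 0, carry into field.
Longitude field O = 14; +1 → 15 = P.
Latitude subsquare f = 5; +1 → 6 = g.

PO04ag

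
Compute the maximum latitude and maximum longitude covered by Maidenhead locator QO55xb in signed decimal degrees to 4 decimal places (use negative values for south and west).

55.0833, 152.0000

Field Q=16, O=14: +16·20° lon, +14·10° lat → SW at lon 140°, lat 50°.
Square 5, 5: +5·2° lon, +5·1° lat → SW at lon 150°, lat 55°.
Subsquare x=23, b=1: +23·0.0833333° lon, +1·0.0416667° lat → SW at lon 151.917°, lat 55.0417°.
Cell spans 0.0833333° lon × 0.0416667° lat. NE corner is SW corner plus one full cell.
latitude 55.0833, longitude 152.0000.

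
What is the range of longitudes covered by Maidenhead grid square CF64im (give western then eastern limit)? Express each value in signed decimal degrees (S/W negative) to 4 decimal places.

-127.3333, -127.2500

Field C=2, F=5: +2·20° lon, +5·10° lat → SW at lon -140°, lat -40°.
Square 6, 4: +6·2° lon, +4·1° lat → SW at lon -128°, lat -36°.
Subsquare i=8, m=12: +8·0.0833333° lon, +12·0.0416667° lat → SW at lon -127.333°, lat -35.5°.
Cell spans 0.0833333° lon × 0.0416667° lat.
west -127.3333, east -127.2500.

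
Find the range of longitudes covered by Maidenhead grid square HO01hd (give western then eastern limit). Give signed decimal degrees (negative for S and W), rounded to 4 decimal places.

-39.4167, -39.3333

Field H=7, O=14: +7·20° lon, +14·10° lat → SW at lon -40°, lat 50°.
Square 0, 1: +0·2° lon, +1·1° lat → SW at lon -40°, lat 51°.
Subsquare h=7, d=3: +7·0.0833333° lon, +3·0.0416667° lat → SW at lon -39.4167°, lat 51.125°.
Cell spans 0.0833333° lon × 0.0416667° lat.
west -39.4167, east -39.3333.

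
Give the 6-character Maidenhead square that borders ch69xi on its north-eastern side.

Longitude subsquare x = 23; +1 → 24, wraps to 0 = a, carry into square.
Longitude square 6; +1 → 7.
Latitude subsquare i = 8; +1 → 9 = j.

CH79aj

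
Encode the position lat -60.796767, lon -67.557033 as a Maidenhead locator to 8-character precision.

Shift to the Maidenhead origin (180°W, 90°S): lon 112.44297, lat 29.20323.
Field: 112.44297/20 → 5 → F, 29.20323/10 → 2 → C; chars FC.
Square: 12.44297/2 → 6, 9.20323/1 → 9; chars 69.
Subsquare: 0.44297/0.0833333 → 5 → f, 0.20323/0.0416667 → 4 → e; chars fe.
Extended square: 0.02630/0.00833333 → 3, 0.03657/0.00416667 → 8; chars 38.

FC69fe38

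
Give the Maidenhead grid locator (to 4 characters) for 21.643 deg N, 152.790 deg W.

Offset from 180°W / 90°S: lon 27.21°, lat 111.64°.
Field (20°×10°, letters A–R): 27.21/20 → 1 → B, 111.64/10 → 11 → L; chars BL.
Square (2°×1°, digits 0–9): 7.21/2 → 3, 1.64/1 → 1; chars 31.

BL31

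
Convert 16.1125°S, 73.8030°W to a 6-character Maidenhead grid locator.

Shift to the Maidenhead origin (180°W, 90°S): lon 106.1970, lat 73.8875.
Field: 106.1970/20 → 5 → F, 73.8875/10 → 7 → H; chars FH.
Square: 6.1970/2 → 3, 3.8875/1 → 3; chars 33.
Subsquare: 0.1970/0.0833333 → 2 → c, 0.8875/0.0416667 → 21 → v; chars cv.

FH33cv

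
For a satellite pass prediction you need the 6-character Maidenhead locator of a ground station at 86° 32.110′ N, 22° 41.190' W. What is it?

Add 180° to longitude and 90° to latitude: 157.3135, 176.5352.
Field: 157.3135/20 → 7 → H, 176.5352/10 → 17 → R; chars HR.
Square: 17.3135/2 → 8, 6.5352/1 → 6; chars 86.
Subsquare: 1.3135/0.0833333 → 15 → p, 0.5352/0.0416667 → 12 → m; chars pm.

HR86pm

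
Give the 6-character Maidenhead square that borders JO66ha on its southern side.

JO65hx

Latitude subsquare a = 0; −1 → -1, wraps to 23 = x, carry into square.
Latitude square 6; −1 → 5.
The longitude characters are unchanged.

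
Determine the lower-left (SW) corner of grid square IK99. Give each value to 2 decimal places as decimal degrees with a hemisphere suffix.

19.00° N, 2.00° W

Field I=8, K=10: +8·20° lon, +10·10° lat → SW at lon -20°, lat 10°.
Square 9, 9: +9·2° lon, +9·1° lat → SW at lon -2°, lat 19°.
latitude 19.00° N, longitude 2.00° W.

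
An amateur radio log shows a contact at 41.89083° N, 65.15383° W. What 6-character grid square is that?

FN71kv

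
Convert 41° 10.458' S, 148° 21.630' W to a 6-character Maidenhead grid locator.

Add 180° to longitude and 90° to latitude: 31.6395, 48.8257.
Field: lon ⌊31.6395/20⌋ = 1 → B; lat ⌊48.8257/10⌋ = 4 → E.
Square: lon ⌊11.6395/2⌋ = 5; lat ⌊8.8257/1⌋ = 8.
Subsquare: lon ⌊1.6395/0.0833333⌋ = 19 → t; lat ⌊0.8257/0.0416667⌋ = 19 → t.

BE58tt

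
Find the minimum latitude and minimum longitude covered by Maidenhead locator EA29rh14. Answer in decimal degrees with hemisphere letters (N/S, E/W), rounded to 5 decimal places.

80.69167° S, 94.57500° W

Field E=4, A=0: +4·20° lon, +0·10° lat → SW at lon -100°, lat -90°.
Square 2, 9: +2·2° lon, +9·1° lat → SW at lon -96°, lat -81°.
Subsquare r=17, h=7: +17·0.0833333° lon, +7·0.0416667° lat → SW at lon -94.5833°, lat -80.7083°.
Extended square 1, 4: +1·0.00833333° lon, +4·0.00416667° lat → SW at lon -94.575°, lat -80.6917°.
latitude 80.69167° S, longitude 94.57500° W.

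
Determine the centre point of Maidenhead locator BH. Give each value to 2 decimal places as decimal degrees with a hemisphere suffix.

Field B=1, H=7: +1·20° lon, +7·10° lat → SW at lon -160°, lat -20°.
Cell spans 20° lon × 10° lat. Centre is SW corner plus half of each.
latitude 15.00° S, longitude 150.00° W.

15.00° S, 150.00° W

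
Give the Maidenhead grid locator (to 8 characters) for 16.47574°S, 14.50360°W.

Offset from 180°W / 90°S: lon 165.49640°, lat 73.52426°.
Field: 165.49640/20 → 8 → I, 73.52426/10 → 7 → H; chars IH.
Square: 5.49640/2 → 2, 3.52426/1 → 3; chars 23.
Subsquare: 1.49640/0.0833333 → 17 → r, 0.52426/0.0416667 → 12 → m; chars rm.
Extended square: 0.07973/0.00833333 → 9, 0.02426/0.00416667 → 5; chars 95.

IH23rm95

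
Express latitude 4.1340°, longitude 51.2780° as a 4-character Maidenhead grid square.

LJ54

Shift to the Maidenhead origin (180°W, 90°S): lon 231.28, lat 94.13.
Field (20°×10°, letters A–R): 231.28/20 → 11 → L, 94.13/10 → 9 → J; chars LJ.
Square (2°×1°, digits 0–9): 11.28/2 → 5, 4.13/1 → 4; chars 54.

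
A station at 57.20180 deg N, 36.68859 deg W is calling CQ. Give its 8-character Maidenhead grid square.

HO17pe78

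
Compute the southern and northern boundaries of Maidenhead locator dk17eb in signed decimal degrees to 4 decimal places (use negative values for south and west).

17.0417, 17.0833

Field D=3, K=10: +3·20° lon, +10·10° lat → SW at lon -120°, lat 10°.
Square 1, 7: +1·2° lon, +7·1° lat → SW at lon -118°, lat 17°.
Subsquare e=4, b=1: +4·0.0833333° lon, +1·0.0416667° lat → SW at lon -117.667°, lat 17.0417°.
Cell spans 0.0833333° lon × 0.0416667° lat.
south 17.0417, north 17.0833.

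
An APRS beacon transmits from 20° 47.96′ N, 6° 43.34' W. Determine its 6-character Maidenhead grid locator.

Shift to the Maidenhead origin (180°W, 90°S): lon 173.2777, lat 110.7993.
Field: lon ⌊173.2777/20⌋ = 8 → I; lat ⌊110.7993/10⌋ = 11 → L.
Square: lon ⌊13.2777/2⌋ = 6; lat ⌊0.7993/1⌋ = 0.
Subsquare: lon ⌊1.2777/0.0833333⌋ = 15 → p; lat ⌊0.7993/0.0416667⌋ = 19 → t.

IL60pt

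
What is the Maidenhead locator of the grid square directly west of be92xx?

Longitude subsquare x = 23; −1 → 22 = w.
The latitude characters are unchanged.

BE92wx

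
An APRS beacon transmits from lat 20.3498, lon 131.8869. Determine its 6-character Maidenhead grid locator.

Offset from 180°W / 90°S: lon 311.8869°, lat 110.3498°.
Field (20°×10°, letters A–R): lon ⌊311.8869/20⌋ = 15 → P; lat ⌊110.3498/10⌋ = 11 → L.
Square (2°×1°, digits 0–9): lon ⌊11.8869/2⌋ = 5; lat ⌊0.3498/1⌋ = 0.
Subsquare (5′×2.5′, letters a–x): lon ⌊1.8869/0.0833333⌋ = 22 → w; lat ⌊0.3498/0.0416667⌋ = 8 → i.

PL50wi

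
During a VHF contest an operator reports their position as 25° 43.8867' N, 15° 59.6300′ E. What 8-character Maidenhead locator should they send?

Shift to the Maidenhead origin (180°W, 90°S): lon 195.99383, lat 115.73145.
Field: 195.99383/20 → 9 → J, 115.73145/10 → 11 → L; chars JL.
Square: 15.99383/2 → 7, 5.73145/1 → 5; chars 75.
Subsquare: 1.99383/0.0833333 → 23 → x, 0.73145/0.0416667 → 17 → r; chars xr.
Extended square: 0.07717/0.00833333 → 9, 0.02311/0.00416667 → 5; chars 95.

JL75xr95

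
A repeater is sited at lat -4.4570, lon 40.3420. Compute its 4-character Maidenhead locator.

LI05

Offset from 180°W / 90°S: lon 220.34°, lat 85.54°.
Field: lon ⌊220.34/20⌋ = 11 → L; lat ⌊85.54/10⌋ = 8 → I.
Square: lon ⌊0.34/2⌋ = 0; lat ⌊5.54/1⌋ = 5.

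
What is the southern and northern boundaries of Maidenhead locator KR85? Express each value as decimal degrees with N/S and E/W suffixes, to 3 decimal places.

85.000° N, 86.000° N

Field K=10, R=17: +10·20° lon, +17·10° lat → SW at lon 20°, lat 80°.
Square 8, 5: +8·2° lon, +5·1° lat → SW at lon 36°, lat 85°.
Cell spans 2° lon × 1° lat.
south 85.000° N, north 86.000° N.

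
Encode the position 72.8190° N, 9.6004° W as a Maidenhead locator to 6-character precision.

Shift to the Maidenhead origin (180°W, 90°S): lon 170.3996, lat 162.8190.
Field: 170.3996/20 → 8 → I, 162.8190/10 → 16 → Q; chars IQ.
Square: 10.3996/2 → 5, 2.8190/1 → 2; chars 52.
Subsquare: 0.3996/0.0833333 → 4 → e, 0.8190/0.0416667 → 19 → t; chars et.

IQ52et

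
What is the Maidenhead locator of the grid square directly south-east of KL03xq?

Longitude subsquare x = 23; +1 → 24, wraps to 0 = a, carry into square.
Longitude square 0; +1 → 1.
Latitude subsquare q = 16; −1 → 15 = p.

KL13ap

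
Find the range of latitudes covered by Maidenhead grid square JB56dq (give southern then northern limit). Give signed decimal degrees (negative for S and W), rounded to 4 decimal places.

Field J=9, B=1: +9·20° lon, +1·10° lat → SW at lon 0°, lat -80°.
Square 5, 6: +5·2° lon, +6·1° lat → SW at lon 10°, lat -74°.
Subsquare d=3, q=16: +3·0.0833333° lon, +16·0.0416667° lat → SW at lon 10.25°, lat -73.3333°.
Cell spans 0.0833333° lon × 0.0416667° lat.
south -73.3333, north -73.2917.

-73.3333, -73.2917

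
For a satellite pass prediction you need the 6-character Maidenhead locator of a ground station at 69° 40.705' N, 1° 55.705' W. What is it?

IP99aq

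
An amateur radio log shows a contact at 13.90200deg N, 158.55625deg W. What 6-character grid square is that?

BK03rv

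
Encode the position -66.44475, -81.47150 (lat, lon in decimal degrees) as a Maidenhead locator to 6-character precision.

Offset from 180°W / 90°S: lon 98.5285°, lat 23.5553°.
Field: 98.5285/20 → 4 → E, 23.5553/10 → 2 → C; chars EC.
Square: 18.5285/2 → 9, 3.5553/1 → 3; chars 93.
Subsquare: 0.5285/0.0833333 → 6 → g, 0.5553/0.0416667 → 13 → n; chars gn.

EC93gn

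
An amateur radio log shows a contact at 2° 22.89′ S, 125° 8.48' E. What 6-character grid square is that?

PI27no

Offset from 180°W / 90°S: lon 305.1413°, lat 87.6185°.
Field: 305.1413/20 → 15 → P, 87.6185/10 → 8 → I; chars PI.
Square: 5.1413/2 → 2, 7.6185/1 → 7; chars 27.
Subsquare: 1.1413/0.0833333 → 13 → n, 0.6185/0.0416667 → 14 → o; chars no.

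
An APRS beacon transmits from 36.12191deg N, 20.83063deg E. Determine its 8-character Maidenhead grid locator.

KM06jc99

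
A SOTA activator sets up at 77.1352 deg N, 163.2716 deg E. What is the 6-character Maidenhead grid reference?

RQ17pd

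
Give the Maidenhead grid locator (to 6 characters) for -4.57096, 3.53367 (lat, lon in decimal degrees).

JI15sk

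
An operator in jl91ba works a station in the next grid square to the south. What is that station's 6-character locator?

JL90bx

Latitude subsquare a = 0; −1 → -1, wraps to 23 = x, carry into square.
Latitude square 1; −1 → 0.
The longitude characters are unchanged.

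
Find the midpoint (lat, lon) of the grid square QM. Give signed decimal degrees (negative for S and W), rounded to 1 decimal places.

Field Q=16, M=12: +16·20° lon, +12·10° lat → SW at lon 140°, lat 30°.
Cell spans 20° lon × 10° lat. Centre is SW corner plus half of each.
latitude 35.0, longitude 150.0.

35.0, 150.0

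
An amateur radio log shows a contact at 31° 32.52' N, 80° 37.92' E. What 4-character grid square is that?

Shift to the Maidenhead origin (180°W, 90°S): lon 260.63, lat 121.54.
Field (20°×10°, letters A–R): 260.63/20 → 13 → N, 121.54/10 → 12 → M; chars NM.
Square (2°×1°, digits 0–9): 0.63/2 → 0, 1.54/1 → 1; chars 01.

NM01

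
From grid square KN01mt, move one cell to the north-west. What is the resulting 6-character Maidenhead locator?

Longitude subsquare m = 12; −1 → 11 = l.
Latitude subsquare t = 19; +1 → 20 = u.

KN01lu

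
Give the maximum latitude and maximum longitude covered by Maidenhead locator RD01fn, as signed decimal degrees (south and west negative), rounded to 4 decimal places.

-58.4167, 160.5000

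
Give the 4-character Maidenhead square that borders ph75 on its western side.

PH65

Longitude square 7; −1 → 6.
The latitude characters are unchanged.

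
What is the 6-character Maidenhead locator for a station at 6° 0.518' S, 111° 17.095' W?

DI43ix

Offset from 180°W / 90°S: lon 68.7151°, lat 83.9914°.
Field (20°×10°, letters A–R): 68.7151/20 → 3 → D, 83.9914/10 → 8 → I; chars DI.
Square (2°×1°, digits 0–9): 8.7151/2 → 4, 3.9914/1 → 3; chars 43.
Subsquare (5′×2.5′, letters a–x): 0.7151/0.0833333 → 8 → i, 0.9914/0.0416667 → 23 → x; chars ix.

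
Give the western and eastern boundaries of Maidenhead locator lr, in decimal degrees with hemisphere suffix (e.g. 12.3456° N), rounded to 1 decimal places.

Field L=11, R=17: +11·20° lon, +17·10° lat → SW at lon 40°, lat 80°.
Cell spans 20° lon × 10° lat.
west 40.0° E, east 60.0° E.

40.0° E, 60.0° E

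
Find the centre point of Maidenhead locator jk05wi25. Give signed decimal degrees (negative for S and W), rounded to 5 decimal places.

15.35625, 1.85417

Field J=9, K=10: +9·20° lon, +10·10° lat → SW at lon 0°, lat 10°.
Square 0, 5: +0·2° lon, +5·1° lat → SW at lon 0°, lat 15°.
Subsquare w=22, i=8: +22·0.0833333° lon, +8·0.0416667° lat → SW at lon 1.83333°, lat 15.3333°.
Extended square 2, 5: +2·0.00833333° lon, +5·0.00416667° lat → SW at lon 1.85°, lat 15.3542°.
Cell spans 0.00833333° lon × 0.00416667° lat. Centre is SW corner plus half of each.
latitude 15.35625, longitude 1.85417.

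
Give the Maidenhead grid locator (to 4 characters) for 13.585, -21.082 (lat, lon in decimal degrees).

Add 180° to longitude and 90° to latitude: 158.92, 103.59.
Field: 158.92/20 → 7 → H, 103.59/10 → 10 → K; chars HK.
Square: 18.92/2 → 9, 3.59/1 → 3; chars 93.

HK93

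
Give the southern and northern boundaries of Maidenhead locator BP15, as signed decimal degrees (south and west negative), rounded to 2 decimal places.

Field B=1, P=15: +1·20° lon, +15·10° lat → SW at lon -160°, lat 60°.
Square 1, 5: +1·2° lon, +5·1° lat → SW at lon -158°, lat 65°.
Cell spans 2° lon × 1° lat.
south 65.00, north 66.00.

65.00, 66.00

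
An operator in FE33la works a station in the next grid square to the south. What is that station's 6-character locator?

FE32lx

Latitude subsquare a = 0; −1 → -1, wraps to 23 = x, carry into square.
Latitude square 3; −1 → 2.
The longitude characters are unchanged.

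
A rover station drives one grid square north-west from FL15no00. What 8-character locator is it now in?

Longitude extended square 0; −1 → -1, wraps to 9, carry into subsquare.
Longitude subsquare n = 13; −1 → 12 = m.
Latitude extended square 0; +1 → 1.

FL15mo91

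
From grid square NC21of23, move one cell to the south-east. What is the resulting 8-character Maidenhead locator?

Longitude extended square 2; +1 → 3.
Latitude extended square 3; −1 → 2.

NC21of32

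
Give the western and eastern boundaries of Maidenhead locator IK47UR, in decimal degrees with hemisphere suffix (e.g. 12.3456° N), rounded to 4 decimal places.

Field I=8, K=10: +8·20° lon, +10·10° lat → SW at lon -20°, lat 10°.
Square 4, 7: +4·2° lon, +7·1° lat → SW at lon -12°, lat 17°.
Subsquare u=20, r=17: +20·0.0833333° lon, +17·0.0416667° lat → SW at lon -10.3333°, lat 17.7083°.
Cell spans 0.0833333° lon × 0.0416667° lat.
west 10.3333° W, east 10.2500° W.

10.3333° W, 10.2500° W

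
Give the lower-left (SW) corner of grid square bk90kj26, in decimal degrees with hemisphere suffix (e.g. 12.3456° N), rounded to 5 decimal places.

10.40000° N, 141.15000° W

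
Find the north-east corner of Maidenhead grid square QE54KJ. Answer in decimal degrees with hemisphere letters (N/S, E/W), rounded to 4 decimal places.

45.5833° S, 150.9167° E

Field Q=16, E=4: +16·20° lon, +4·10° lat → SW at lon 140°, lat -50°.
Square 5, 4: +5·2° lon, +4·1° lat → SW at lon 150°, lat -46°.
Subsquare k=10, j=9: +10·0.0833333° lon, +9·0.0416667° lat → SW at lon 150.833°, lat -45.625°.
Cell spans 0.0833333° lon × 0.0416667° lat. NE corner is SW corner plus one full cell.
latitude 45.5833° S, longitude 150.9167° E.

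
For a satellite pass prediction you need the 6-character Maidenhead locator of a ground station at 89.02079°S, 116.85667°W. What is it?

Shift to the Maidenhead origin (180°W, 90°S): lon 63.1433, lat 0.9792.
Field: lon ⌊63.1433/20⌋ = 3 → D; lat ⌊0.9792/10⌋ = 0 → A.
Square: lon ⌊3.1433/2⌋ = 1; lat ⌊0.9792/1⌋ = 0.
Subsquare: lon ⌊1.1433/0.0833333⌋ = 13 → n; lat ⌊0.9792/0.0416667⌋ = 23 → x.

DA10nx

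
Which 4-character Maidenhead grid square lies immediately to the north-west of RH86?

RH77

Longitude square 8; −1 → 7.
Latitude square 6; +1 → 7.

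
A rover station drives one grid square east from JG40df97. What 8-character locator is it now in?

JG40ef07

Longitude extended square 9; +1 → 10, wraps to 0, carry into subsquare.
Longitude subsquare d = 3; +1 → 4 = e.
The latitude characters are unchanged.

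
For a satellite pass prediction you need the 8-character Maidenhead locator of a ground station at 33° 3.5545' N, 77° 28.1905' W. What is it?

FM13gb34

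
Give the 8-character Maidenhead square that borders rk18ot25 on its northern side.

Latitude extended square 5; +1 → 6.
The longitude characters are unchanged.

RK18ot26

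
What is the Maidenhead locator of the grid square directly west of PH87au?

Longitude subsquare a = 0; −1 → -1, wraps to 23 = x, carry into square.
Longitude square 8; −1 → 7.
The latitude characters are unchanged.

PH77xu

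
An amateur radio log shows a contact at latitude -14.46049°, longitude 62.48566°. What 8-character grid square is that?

MH15fm89

Add 180° to longitude and 90° to latitude: 242.48566, 75.53951.
Field: lon ⌊242.48566/20⌋ = 12 → M; lat ⌊75.53951/10⌋ = 7 → H.
Square: lon ⌊2.48566/2⌋ = 1; lat ⌊5.53951/1⌋ = 5.
Subsquare: lon ⌊0.48566/0.0833333⌋ = 5 → f; lat ⌊0.53951/0.0416667⌋ = 12 → m.
Extended square: lon ⌊0.06899/0.00833333⌋ = 8; lat ⌊0.03951/0.00416667⌋ = 9.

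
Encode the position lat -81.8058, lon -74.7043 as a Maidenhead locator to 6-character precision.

Shift to the Maidenhead origin (180°W, 90°S): lon 105.2957, lat 8.1942.
Field: 105.2957/20 → 5 → F, 8.1942/10 → 0 → A; chars FA.
Square: 5.2957/2 → 2, 8.1942/1 → 8; chars 28.
Subsquare: 1.2957/0.0833333 → 15 → p, 0.1942/0.0416667 → 4 → e; chars pe.

FA28pe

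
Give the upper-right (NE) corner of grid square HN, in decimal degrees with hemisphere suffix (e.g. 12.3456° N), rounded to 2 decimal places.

50.00° N, 20.00° W

Field H=7, N=13: +7·20° lon, +13·10° lat → SW at lon -40°, lat 40°.
Cell spans 20° lon × 10° lat. NE corner is SW corner plus one full cell.
latitude 50.00° N, longitude 20.00° W.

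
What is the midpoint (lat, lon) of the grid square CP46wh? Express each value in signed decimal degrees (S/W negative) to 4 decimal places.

66.3125, -130.1250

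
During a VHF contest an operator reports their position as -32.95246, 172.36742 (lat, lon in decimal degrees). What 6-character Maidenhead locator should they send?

Add 180° to longitude and 90° to latitude: 352.3674, 57.0475.
Field: lon ⌊352.3674/20⌋ = 17 → R; lat ⌊57.0475/10⌋ = 5 → F.
Square: lon ⌊12.3674/2⌋ = 6; lat ⌊7.0475/1⌋ = 7.
Subsquare: lon ⌊0.3674/0.0833333⌋ = 4 → e; lat ⌊0.0475/0.0416667⌋ = 1 → b.

RF67eb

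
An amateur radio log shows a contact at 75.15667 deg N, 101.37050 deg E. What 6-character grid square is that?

OQ05qd

Offset from 180°W / 90°S: lon 281.3705°, lat 165.1567°.
Field: 281.3705/20 → 14 → O, 165.1567/10 → 16 → Q; chars OQ.
Square: 1.3705/2 → 0, 5.1567/1 → 5; chars 05.
Subsquare: 1.3705/0.0833333 → 16 → q, 0.1567/0.0416667 → 3 → d; chars qd.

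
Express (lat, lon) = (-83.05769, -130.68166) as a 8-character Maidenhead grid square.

Shift to the Maidenhead origin (180°W, 90°S): lon 49.31834, lat 6.94231.
Field: 49.31834/20 → 2 → C, 6.94231/10 → 0 → A; chars CA.
Square: 9.31834/2 → 4, 6.94231/1 → 6; chars 46.
Subsquare: 1.31834/0.0833333 → 15 → p, 0.94231/0.0416667 → 22 → w; chars pw.
Extended square: 0.06834/0.00833333 → 8, 0.02564/0.00416667 → 6; chars 86.

CA46pw86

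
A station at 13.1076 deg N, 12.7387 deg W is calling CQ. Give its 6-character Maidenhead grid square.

Add 180° to longitude and 90° to latitude: 167.2613, 103.1076.
Field: 167.2613/20 → 8 → I, 103.1076/10 → 10 → K; chars IK.
Square: 7.2613/2 → 3, 3.1076/1 → 3; chars 33.
Subsquare: 1.2613/0.0833333 → 15 → p, 0.1076/0.0416667 → 2 → c; chars pc.

IK33pc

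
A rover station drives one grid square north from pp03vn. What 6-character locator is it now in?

PP03vo

Latitude subsquare n = 13; +1 → 14 = o.
The longitude characters are unchanged.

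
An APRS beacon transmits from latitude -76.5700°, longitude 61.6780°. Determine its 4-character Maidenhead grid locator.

MB03

Add 180° to longitude and 90° to latitude: 241.68, 13.43.
Field: 241.68/20 → 12 → M, 13.43/10 → 1 → B; chars MB.
Square: 1.68/2 → 0, 3.43/1 → 3; chars 03.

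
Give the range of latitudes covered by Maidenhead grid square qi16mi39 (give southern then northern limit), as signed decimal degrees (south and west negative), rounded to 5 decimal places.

-3.62917, -3.62500

Field Q=16, I=8: +16·20° lon, +8·10° lat → SW at lon 140°, lat -10°.
Square 1, 6: +1·2° lon, +6·1° lat → SW at lon 142°, lat -4°.
Subsquare m=12, i=8: +12·0.0833333° lon, +8·0.0416667° lat → SW at lon 143°, lat -3.66667°.
Extended square 3, 9: +3·0.00833333° lon, +9·0.00416667° lat → SW at lon 143.025°, lat -3.62917°.
Cell spans 0.00833333° lon × 0.00416667° lat.
south -3.62917, north -3.62500.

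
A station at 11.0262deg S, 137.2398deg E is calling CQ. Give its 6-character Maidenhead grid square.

PH88ox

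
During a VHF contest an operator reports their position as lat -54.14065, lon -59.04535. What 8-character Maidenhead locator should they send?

GD05lu46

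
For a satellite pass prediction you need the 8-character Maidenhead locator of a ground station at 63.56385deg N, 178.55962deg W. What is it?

AP03rn25

Add 180° to longitude and 90° to latitude: 1.44038, 153.56385.
Field: lon ⌊1.44038/20⌋ = 0 → A; lat ⌊153.56385/10⌋ = 15 → P.
Square: lon ⌊1.44038/2⌋ = 0; lat ⌊3.56385/1⌋ = 3.
Subsquare: lon ⌊1.44038/0.0833333⌋ = 17 → r; lat ⌊0.56385/0.0416667⌋ = 13 → n.
Extended square: lon ⌊0.02371/0.00833333⌋ = 2; lat ⌊0.02218/0.00416667⌋ = 5.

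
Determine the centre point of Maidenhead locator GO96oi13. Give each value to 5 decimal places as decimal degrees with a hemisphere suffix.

56.34792° N, 40.82083° W

Field G=6, O=14: +6·20° lon, +14·10° lat → SW at lon -60°, lat 50°.
Square 9, 6: +9·2° lon, +6·1° lat → SW at lon -42°, lat 56°.
Subsquare o=14, i=8: +14·0.0833333° lon, +8·0.0416667° lat → SW at lon -40.8333°, lat 56.3333°.
Extended square 1, 3: +1·0.00833333° lon, +3·0.00416667° lat → SW at lon -40.825°, lat 56.3458°.
Cell spans 0.00833333° lon × 0.00416667° lat. Centre is SW corner plus half of each.
latitude 56.34792° N, longitude 40.82083° W.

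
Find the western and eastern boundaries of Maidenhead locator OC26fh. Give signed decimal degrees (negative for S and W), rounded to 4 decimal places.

Field O=14, C=2: +14·20° lon, +2·10° lat → SW at lon 100°, lat -70°.
Square 2, 6: +2·2° lon, +6·1° lat → SW at lon 104°, lat -64°.
Subsquare f=5, h=7: +5·0.0833333° lon, +7·0.0416667° lat → SW at lon 104.417°, lat -63.7083°.
Cell spans 0.0833333° lon × 0.0416667° lat.
west 104.4167, east 104.5000.

104.4167, 104.5000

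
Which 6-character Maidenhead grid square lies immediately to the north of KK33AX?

KK34aa

Latitude subsquare x = 23; +1 → 24, wraps to 0 = a, carry into square.
Latitude square 3; +1 → 4.
The longitude characters are unchanged.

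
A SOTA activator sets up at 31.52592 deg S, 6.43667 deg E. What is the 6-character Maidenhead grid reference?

JF38fl

Shift to the Maidenhead origin (180°W, 90°S): lon 186.4367, lat 58.4741.
Field: lon ⌊186.4367/20⌋ = 9 → J; lat ⌊58.4741/10⌋ = 5 → F.
Square: lon ⌊6.4367/2⌋ = 3; lat ⌊8.4741/1⌋ = 8.
Subsquare: lon ⌊0.4367/0.0833333⌋ = 5 → f; lat ⌊0.4741/0.0416667⌋ = 11 → l.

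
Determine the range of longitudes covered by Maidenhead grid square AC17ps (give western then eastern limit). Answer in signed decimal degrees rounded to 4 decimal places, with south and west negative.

-176.7500, -176.6667

Field A=0, C=2: +0·20° lon, +2·10° lat → SW at lon -180°, lat -70°.
Square 1, 7: +1·2° lon, +7·1° lat → SW at lon -178°, lat -63°.
Subsquare p=15, s=18: +15·0.0833333° lon, +18·0.0416667° lat → SW at lon -176.75°, lat -62.25°.
Cell spans 0.0833333° lon × 0.0416667° lat.
west -176.7500, east -176.6667.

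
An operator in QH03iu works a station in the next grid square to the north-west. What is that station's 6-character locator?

Longitude subsquare i = 8; −1 → 7 = h.
Latitude subsquare u = 20; +1 → 21 = v.

QH03hv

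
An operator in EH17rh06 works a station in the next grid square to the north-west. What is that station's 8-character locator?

EH17qh97

Longitude extended square 0; −1 → -1, wraps to 9, carry into subsquare.
Longitude subsquare r = 17; −1 → 16 = q.
Latitude extended square 6; +1 → 7.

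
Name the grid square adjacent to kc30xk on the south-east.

Longitude subsquare x = 23; +1 → 24, wraps to 0 = a, carry into square.
Longitude square 3; +1 → 4.
Latitude subsquare k = 10; −1 → 9 = j.

KC40aj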